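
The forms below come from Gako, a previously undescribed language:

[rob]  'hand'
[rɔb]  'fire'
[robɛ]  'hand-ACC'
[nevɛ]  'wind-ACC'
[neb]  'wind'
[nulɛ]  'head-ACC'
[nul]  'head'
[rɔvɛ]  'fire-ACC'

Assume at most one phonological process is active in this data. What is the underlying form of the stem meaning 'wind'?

The root 'wind' surfaces as [nevɛ] and [neb], with a stem-final [v] ~ [b] alternation.
The stem 'hand' ([robɛ], [rob]) shows [b] unchanged in both environments, so [b] cannot be basic with [v] derived before the ACC suffix.
So /v/ is underlying, and a rule of word-final hardening — voiced fricatives become stops word-finally — gives [b].
The underlying form of 'wind' is therefore /nev/.

/nev/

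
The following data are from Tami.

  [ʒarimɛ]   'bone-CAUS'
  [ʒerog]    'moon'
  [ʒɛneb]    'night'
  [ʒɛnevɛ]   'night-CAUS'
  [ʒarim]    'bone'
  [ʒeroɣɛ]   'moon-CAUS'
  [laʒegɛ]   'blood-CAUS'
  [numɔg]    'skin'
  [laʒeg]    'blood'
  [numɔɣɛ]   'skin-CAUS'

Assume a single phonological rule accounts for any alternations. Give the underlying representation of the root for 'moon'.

'moon' shows [g] ~ [ɣ] at the end of the stem ([ʒerog] vs [ʒeroɣɛ]).
If /g/ were underlying and a rule turned it into [ɣ] before the CAUS suffix, 'blood' would also alternate; but it has [g] in both [laʒeg] and [laʒegɛ].
So /ɣ/ is underlying, and a rule of word-final hardening — voiced fricatives become stops word-finally — gives [g].
So 'moon' = /ʒeroɣ/.

/ʒeroɣ/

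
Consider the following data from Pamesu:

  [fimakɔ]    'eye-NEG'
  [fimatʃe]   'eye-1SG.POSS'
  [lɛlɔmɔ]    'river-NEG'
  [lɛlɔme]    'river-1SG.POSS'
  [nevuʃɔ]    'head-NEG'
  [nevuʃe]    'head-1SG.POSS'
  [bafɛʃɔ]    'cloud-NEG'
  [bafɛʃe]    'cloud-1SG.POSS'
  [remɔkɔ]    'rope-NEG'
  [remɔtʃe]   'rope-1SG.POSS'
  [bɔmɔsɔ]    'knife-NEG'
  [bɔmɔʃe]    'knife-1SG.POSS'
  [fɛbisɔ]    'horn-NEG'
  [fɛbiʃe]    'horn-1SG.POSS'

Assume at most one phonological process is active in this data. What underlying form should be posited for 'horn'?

/fɛbis/

In [fɛbisɔ] and [fɛbiʃe] the final segment of 'horn' alternates: [s] ~ [ʃ].
But 'cloud' keeps [ʃ] in both environments ([bafɛʃɔ], [bafɛʃe]), so there is no rule changing /ʃ/ to [s] before the NEG suffix.
So /s/ is underlying, and a rule of palatalization before a front vowel — /k/ and /s/ become palato-alveolar [tʃ] and [ʃ] before a front vowel — gives [ʃ].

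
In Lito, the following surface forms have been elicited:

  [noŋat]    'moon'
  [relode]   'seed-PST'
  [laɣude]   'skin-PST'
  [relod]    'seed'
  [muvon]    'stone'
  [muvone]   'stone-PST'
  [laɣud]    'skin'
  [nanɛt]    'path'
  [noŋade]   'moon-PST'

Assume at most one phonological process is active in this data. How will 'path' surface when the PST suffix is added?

The stem for 'moon' ends in [d] in [noŋade] but [t] in [noŋat].
Compare 'skin', with invariant [d] in [laɣude] and [laɣud]: an analysis with underlying /d/ and a rule producing [t] in isolation would wrongly predict alternation here too.
Therefore /t/ is basic and [d] is derived by intervocalic voicing (voiceless stops become voiced between vowels).
The one attested form of 'path', [nanɛt], shows underlying /nanɛt/. Applying the same rule between vowels gives [nanɛde].

[nanɛde]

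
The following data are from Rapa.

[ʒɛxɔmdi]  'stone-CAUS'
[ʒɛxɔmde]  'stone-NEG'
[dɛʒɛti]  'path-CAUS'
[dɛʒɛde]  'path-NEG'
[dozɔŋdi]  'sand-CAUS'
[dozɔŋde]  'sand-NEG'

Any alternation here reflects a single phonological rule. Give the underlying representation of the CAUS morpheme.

The CAUS morpheme has two allomorphs, [-di] and [-ti].
The NEG suffix, which begins with [d], is invariant after every stem; so [d] is not altered by any rule here.
So the underlying form is /-ti/, and voiceless stops become voiced after a nasal.

/-ti/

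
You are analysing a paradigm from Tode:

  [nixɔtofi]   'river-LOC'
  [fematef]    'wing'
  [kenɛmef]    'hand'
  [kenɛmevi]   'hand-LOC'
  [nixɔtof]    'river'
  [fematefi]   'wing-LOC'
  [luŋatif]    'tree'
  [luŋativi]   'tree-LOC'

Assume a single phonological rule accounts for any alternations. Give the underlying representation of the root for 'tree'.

The root 'tree' surfaces as [luŋatif] and [luŋativi], with a stem-final [f] ~ [v] alternation.
The stem 'wing' ([fematef], [fematefi]) shows [f] unchanged in both environments, so [f] cannot be basic with [v] derived before the LOC suffix.
The underlying segment must be /v/; voiced obstruents become voiceless word-finally, yielding [f] there.
The underlying form of 'tree' is therefore /luŋativ/.

/luŋativ/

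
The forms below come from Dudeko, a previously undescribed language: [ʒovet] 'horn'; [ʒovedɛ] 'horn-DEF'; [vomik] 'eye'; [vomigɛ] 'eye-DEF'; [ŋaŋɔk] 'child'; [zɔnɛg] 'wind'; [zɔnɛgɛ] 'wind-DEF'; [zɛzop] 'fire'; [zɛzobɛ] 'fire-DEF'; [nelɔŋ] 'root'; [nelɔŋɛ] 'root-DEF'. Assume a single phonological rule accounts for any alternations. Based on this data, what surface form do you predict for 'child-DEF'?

[ŋaŋɔgɛ]

In [vomik] and [vomigɛ] the final segment of 'eye' alternates: [k] ~ [g].
Compare 'wind', with invariant [g] in [zɔnɛg] and [zɔnɛgɛ]: an analysis with underlying /g/ and a rule producing [k] in isolation would wrongly predict alternation here too.
Therefore /k/ is basic and [g] is derived by intervocalic voicing (voiceless stops become voiced between vowels).
The one attested form of 'child', [ŋaŋɔk], shows underlying /ŋaŋɔk/. Applying the same rule between vowels gives [ŋaŋɔgɛ].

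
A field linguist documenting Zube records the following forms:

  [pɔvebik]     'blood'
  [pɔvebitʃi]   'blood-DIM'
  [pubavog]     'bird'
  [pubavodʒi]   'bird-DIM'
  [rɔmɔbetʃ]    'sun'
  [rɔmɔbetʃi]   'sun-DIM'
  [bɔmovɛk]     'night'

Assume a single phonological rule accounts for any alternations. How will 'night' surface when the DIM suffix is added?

[bɔmovɛtʃi]

The root 'blood' surfaces as [pɔvebik] and [pɔvebitʃi], with a stem-final [k] ~ [tʃ] alternation.
If /tʃ/ were underlying and a rule turned it into [k] in isolation, 'sun' would also alternate; but it has [tʃ] in both [rɔmɔbetʃ] and [rɔmɔbetʃi].
Therefore /k/ is basic and [tʃ] is derived by palatalization before a front vowel (/k/ and /g/ become palato-alveolar [tʃ] and [dʒ] before a front vowel).
The one attested form of 'night', [bɔmovɛk], shows underlying /bɔmovɛk/. Applying the same rule before a front vowel gives [bɔmovɛtʃi].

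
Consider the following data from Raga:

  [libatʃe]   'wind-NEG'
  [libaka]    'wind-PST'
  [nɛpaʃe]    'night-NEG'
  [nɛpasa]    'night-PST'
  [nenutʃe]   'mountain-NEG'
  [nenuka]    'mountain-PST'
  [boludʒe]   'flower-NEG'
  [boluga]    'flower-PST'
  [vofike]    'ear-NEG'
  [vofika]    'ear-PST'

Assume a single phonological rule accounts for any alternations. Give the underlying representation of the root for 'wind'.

/libatʃ/

'wind' shows [tʃ] ~ [k] at the end of the stem ([libatʃe] vs [libaka]).
The stem 'ear' ([vofike], [vofika]) shows [k] unchanged in both environments, so [k] cannot be basic with [tʃ] derived before the NEG suffix.
Therefore /tʃ/ is basic and [k] is derived by depalatalization (palato-alveolar /tʃ/, /dʒ/ and /ʃ/ become [k], [g] and [s] when no front vowel follows).
Hence 'wind' is /libatʃ/ underlyingly.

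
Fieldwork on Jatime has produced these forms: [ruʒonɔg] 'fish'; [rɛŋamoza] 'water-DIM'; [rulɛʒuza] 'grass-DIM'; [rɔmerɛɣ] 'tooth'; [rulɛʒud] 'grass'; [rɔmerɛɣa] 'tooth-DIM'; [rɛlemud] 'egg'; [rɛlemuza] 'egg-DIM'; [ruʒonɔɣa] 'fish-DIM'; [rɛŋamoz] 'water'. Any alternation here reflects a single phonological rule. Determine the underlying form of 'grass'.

The root 'grass' surfaces as [rulɛʒud] and [rulɛʒuza], with a stem-final [d] ~ [z] alternation.
The stem 'water' ([rɛŋamoz], [rɛŋamoza]) shows [z] unchanged in both environments, so [z] cannot be basic with [d] derived in isolation.
The underlying segment must be /d/; voiced stops become fricatives between vowels, yielding [z] there.

/rulɛʒud/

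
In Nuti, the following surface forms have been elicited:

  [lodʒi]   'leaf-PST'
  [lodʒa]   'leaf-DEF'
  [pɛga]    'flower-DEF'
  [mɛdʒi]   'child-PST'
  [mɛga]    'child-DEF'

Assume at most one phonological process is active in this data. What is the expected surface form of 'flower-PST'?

[pɛdʒi]

In [mɛga] and [mɛdʒi] the final segment of 'child' alternates: [g] ~ [dʒ].
But 'leaf' keeps [dʒ] in both environments ([lodʒa], [lodʒi]), so there is no rule changing /dʒ/ to [g] before the DEF suffix.
The underlying segment must be /g/; /g/ becomes palato-alveolar [dʒ] before a front vowel, yielding [dʒ] there.
From [pɛga] the stem 'flower' is /pɛg/; before a front vowel this yields [pɛdʒi].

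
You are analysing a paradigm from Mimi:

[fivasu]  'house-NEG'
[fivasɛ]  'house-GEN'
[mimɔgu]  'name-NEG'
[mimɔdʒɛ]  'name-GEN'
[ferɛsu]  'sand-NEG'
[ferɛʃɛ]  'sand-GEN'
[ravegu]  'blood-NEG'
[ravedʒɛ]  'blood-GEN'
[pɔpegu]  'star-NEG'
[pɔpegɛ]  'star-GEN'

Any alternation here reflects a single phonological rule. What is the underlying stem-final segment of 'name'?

In [mimɔgu] and [mimɔdʒɛ] the final segment of 'name' alternates: [g] ~ [dʒ].
If /g/ were underlying and a rule turned it into [dʒ] before the GEN suffix, 'star' would also alternate; but it has [g] in both [pɔpegu] and [pɔpegɛ].
Therefore /dʒ/ is basic and [g] is derived by depalatalization (palato-alveolar /dʒ/ and /ʃ/ become [g] and [s] when no front vowel follows).

/dʒ/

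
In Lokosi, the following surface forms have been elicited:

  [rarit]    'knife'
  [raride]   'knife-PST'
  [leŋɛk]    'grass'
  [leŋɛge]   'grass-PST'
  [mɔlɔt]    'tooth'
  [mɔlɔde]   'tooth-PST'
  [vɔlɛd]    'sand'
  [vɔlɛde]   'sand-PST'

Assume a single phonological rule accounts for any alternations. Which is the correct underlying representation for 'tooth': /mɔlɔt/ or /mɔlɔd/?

'tooth' shows [t] ~ [d] at the end of the stem ([mɔlɔt] vs [mɔlɔde]).
But 'sand' keeps [d] in both environments ([vɔlɛd], [vɔlɛde]), so there is no rule changing /d/ to [t] in isolation.
The underlying segment must be /t/; voiceless stops become voiced between vowels, yielding [d] there.

/mɔlɔt/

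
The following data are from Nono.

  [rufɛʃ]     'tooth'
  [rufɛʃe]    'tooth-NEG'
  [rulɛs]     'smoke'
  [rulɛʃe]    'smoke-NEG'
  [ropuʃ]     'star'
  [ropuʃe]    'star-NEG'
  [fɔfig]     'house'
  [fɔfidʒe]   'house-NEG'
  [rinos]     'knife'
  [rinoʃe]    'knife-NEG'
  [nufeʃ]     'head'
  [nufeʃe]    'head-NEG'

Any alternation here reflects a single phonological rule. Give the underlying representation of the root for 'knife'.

The stem for 'knife' ends in [s] in [rinos] but [ʃ] in [rinoʃe].
But 'star' keeps [ʃ] in both environments ([ropuʃ], [ropuʃe]), so there is no rule changing /ʃ/ to [s] in isolation.
So /s/ is underlying, and a rule of palatalization before a front vowel — /g/ and /s/ become palato-alveolar [dʒ] and [ʃ] before a front vowel — gives [ʃ].
The underlying form of 'knife' is therefore /rinos/.

/rinos/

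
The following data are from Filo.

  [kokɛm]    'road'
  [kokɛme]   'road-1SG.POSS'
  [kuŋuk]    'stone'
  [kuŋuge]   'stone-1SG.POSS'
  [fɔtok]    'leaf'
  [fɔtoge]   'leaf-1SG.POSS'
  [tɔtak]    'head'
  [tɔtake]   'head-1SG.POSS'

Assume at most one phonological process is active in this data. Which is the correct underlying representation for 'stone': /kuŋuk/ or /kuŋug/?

/kuŋug/

The stem for 'stone' ends in [k] in [kuŋuk] but [g] in [kuŋuge].
If /k/ were underlying and a rule turned it into [g] before the 1SG.POSS suffix, 'head' would also alternate; but it has [k] in both [tɔtak] and [tɔtake].
The underlying segment must be /g/; voiced obstruents become voiceless word-finally, yielding [k] there.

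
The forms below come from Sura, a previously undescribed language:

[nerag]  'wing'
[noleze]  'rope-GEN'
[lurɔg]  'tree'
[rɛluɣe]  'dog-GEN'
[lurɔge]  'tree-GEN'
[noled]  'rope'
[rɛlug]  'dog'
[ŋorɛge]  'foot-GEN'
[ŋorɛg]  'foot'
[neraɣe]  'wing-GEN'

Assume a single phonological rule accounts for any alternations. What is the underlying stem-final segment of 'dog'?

In [rɛluɣe] and [rɛlug] the final segment of 'dog' alternates: [ɣ] ~ [g].
But 'foot' keeps [g] in both environments ([ŋorɛge], [ŋorɛg]), so there is no rule changing /g/ to [ɣ] before the GEN suffix.
So /ɣ/ is underlying, and a rule of word-final hardening — voiced fricatives become stops word-finally — gives [g].

/ɣ/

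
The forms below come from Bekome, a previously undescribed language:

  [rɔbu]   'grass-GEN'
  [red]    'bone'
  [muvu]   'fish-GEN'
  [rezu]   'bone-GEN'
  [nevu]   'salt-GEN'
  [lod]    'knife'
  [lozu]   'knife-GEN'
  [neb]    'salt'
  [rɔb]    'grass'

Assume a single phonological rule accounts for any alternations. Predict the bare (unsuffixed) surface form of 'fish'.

[mub]

The stem for 'salt' ends in [v] in [nevu] but [b] in [neb].
The stem 'grass' ([rɔbu], [rɔb]) shows [b] unchanged in both environments, so [b] cannot be basic with [v] derived before the GEN suffix.
Therefore /v/ is basic and [b] is derived by word-final hardening (voiced fricatives become stops word-finally).
The one attested form of 'fish', [muvu], shows underlying /muv/. Applying the same rule word-finally gives [mub].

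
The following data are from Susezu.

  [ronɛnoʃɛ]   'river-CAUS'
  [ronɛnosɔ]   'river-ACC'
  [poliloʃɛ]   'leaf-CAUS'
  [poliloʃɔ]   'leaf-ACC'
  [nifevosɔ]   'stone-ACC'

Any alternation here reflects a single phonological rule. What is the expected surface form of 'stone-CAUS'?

'river' shows [ʃ] ~ [s] at the end of the stem ([ronɛnoʃɛ] vs [ronɛnosɔ]).
If /ʃ/ were underlying and a rule turned it into [s] before the ACC suffix, 'leaf' would also alternate; but it has [ʃ] in both [poliloʃɛ] and [poliloʃɔ].
The underlying segment must be /s/; /s/ becomes palato-alveolar [ʃ] before a front vowel, yielding [ʃ] there.
From [nifevosɔ] the stem 'stone' is /nifevos/; before a front vowel this yields [nifevoʃɛ].

[nifevoʃɛ]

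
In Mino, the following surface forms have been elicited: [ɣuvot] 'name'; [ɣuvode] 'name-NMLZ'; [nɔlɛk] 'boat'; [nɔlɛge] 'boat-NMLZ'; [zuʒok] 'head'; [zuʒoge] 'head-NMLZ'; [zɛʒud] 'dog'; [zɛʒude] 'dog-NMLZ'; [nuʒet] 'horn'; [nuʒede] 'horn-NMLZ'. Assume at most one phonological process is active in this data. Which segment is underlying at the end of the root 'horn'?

The root 'horn' surfaces as [nuʒet] and [nuʒede], with a stem-final [t] ~ [d] alternation.
Compare 'dog', with invariant [d] in [zɛʒud] and [zɛʒude]: an analysis with underlying /d/ and a rule producing [t] in isolation would wrongly predict alternation here too.
The underlying segment must be /t/; voiceless stops become voiced between vowels, yielding [d] there.

/t/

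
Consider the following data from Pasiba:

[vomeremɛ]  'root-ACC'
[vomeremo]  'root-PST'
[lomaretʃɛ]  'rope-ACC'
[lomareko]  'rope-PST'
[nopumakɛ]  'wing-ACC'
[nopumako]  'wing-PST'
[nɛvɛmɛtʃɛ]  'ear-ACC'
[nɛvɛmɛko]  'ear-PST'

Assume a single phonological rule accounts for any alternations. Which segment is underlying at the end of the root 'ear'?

'ear' shows [tʃ] ~ [k] at the end of the stem ([nɛvɛmɛtʃɛ] vs [nɛvɛmɛko]).
If /k/ were underlying and a rule turned it into [tʃ] before the ACC suffix, 'wing' would also alternate; but it has [k] in both [nopumakɛ] and [nopumako].
The alternation reflects depalatalization: palato-alveolar /tʃ/ becomes [k] when no front vowel follows. /tʃ/ is underlying.

/tʃ/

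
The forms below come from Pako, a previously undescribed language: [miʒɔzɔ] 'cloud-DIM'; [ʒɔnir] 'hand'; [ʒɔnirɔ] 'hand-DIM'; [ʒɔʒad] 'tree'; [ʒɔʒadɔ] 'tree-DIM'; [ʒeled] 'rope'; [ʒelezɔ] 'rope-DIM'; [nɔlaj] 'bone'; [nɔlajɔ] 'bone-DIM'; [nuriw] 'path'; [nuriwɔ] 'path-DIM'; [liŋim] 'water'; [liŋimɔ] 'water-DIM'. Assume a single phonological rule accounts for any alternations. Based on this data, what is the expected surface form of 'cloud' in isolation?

In [ʒeled] and [ʒelezɔ] the final segment of 'rope' alternates: [d] ~ [z].
But 'tree' keeps [d] in both environments ([ʒɔʒad], [ʒɔʒadɔ]), so there is no rule changing /d/ to [z] before the DIM suffix.
The underlying segment must be /z/; voiced fricatives become stops word-finally, yielding [d] there.
From [miʒɔzɔ] the stem 'cloud' is /miʒɔz/; word-finally this yields [miʒɔd].

[miʒɔd]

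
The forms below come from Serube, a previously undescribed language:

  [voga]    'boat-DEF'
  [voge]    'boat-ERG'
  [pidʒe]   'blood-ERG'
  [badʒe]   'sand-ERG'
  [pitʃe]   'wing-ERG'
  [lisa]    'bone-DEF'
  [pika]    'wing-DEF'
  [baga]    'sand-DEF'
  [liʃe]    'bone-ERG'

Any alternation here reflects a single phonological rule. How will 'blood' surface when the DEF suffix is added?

[piga]

In [baga] and [badʒe] the final segment of 'sand' alternates: [g] ~ [dʒ].
If /g/ were underlying and a rule turned it into [dʒ] before the ERG suffix, 'boat' would also alternate; but it has [g] in both [voga] and [voge].
So /dʒ/ is underlying, and a rule of depalatalization — palato-alveolar /tʃ/, /dʒ/ and /ʃ/ become [k], [g] and [s] when no front vowel follows — gives [g].
The one attested form of 'blood', [pidʒe], shows underlying /pidʒ/. Applying the same rule when no front vowel follows gives [piga].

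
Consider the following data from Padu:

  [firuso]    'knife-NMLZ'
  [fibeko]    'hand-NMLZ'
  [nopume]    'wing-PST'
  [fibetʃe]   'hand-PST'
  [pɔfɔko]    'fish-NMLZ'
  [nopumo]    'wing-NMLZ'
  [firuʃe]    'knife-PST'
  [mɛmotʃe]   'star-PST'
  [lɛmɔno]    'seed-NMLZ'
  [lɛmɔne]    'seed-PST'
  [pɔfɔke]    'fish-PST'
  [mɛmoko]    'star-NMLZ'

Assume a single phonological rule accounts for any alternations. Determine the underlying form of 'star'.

/mɛmotʃ/

In [mɛmotʃe] and [mɛmoko] the final segment of 'star' alternates: [tʃ] ~ [k].
Compare 'fish', with invariant [k] in [pɔfɔke] and [pɔfɔko]: an analysis with underlying /k/ and a rule producing [tʃ] before the PST suffix would wrongly predict alternation here too.
Therefore /tʃ/ is basic and [k] is derived by depalatalization (palato-alveolar /tʃ/ and /ʃ/ become [k] and [s] when no front vowel follows).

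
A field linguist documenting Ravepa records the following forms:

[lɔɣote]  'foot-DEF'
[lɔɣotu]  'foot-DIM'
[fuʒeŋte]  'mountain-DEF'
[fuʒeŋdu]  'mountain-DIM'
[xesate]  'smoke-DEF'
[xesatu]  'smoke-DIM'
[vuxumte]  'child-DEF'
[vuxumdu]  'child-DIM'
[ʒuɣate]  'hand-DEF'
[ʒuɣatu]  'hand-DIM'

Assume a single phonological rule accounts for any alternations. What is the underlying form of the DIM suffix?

/-du/

The DIM suffix surfaces as [-du] and [-tu], depending on the final segment of the stem.
By contrast the DEF suffix keeps its initial [t] throughout — that segment must be underlying.
The DIM suffix is therefore /-du/ underlyingly, with post-vocalic devoicing: voiced stops become voiceless after a vowel.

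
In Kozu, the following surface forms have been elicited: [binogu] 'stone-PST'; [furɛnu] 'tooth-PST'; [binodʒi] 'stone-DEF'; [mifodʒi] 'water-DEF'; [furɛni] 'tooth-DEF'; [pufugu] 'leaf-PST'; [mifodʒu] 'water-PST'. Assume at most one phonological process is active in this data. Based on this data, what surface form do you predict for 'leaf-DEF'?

The root 'stone' surfaces as [binodʒi] and [binogu], with a stem-final [dʒ] ~ [g] alternation.
If /dʒ/ were underlying and a rule turned it into [g] before the PST suffix, 'water' would also alternate; but it has [dʒ] in both [mifodʒi] and [mifodʒu].
So /g/ is underlying, and a rule of palatalization before a front vowel — /g/ becomes palato-alveolar [dʒ] before a front vowel — gives [dʒ].
The one attested form of 'leaf', [pufugu], shows underlying /pufug/. Applying the same rule before a front vowel gives [pufudʒi].

[pufudʒi]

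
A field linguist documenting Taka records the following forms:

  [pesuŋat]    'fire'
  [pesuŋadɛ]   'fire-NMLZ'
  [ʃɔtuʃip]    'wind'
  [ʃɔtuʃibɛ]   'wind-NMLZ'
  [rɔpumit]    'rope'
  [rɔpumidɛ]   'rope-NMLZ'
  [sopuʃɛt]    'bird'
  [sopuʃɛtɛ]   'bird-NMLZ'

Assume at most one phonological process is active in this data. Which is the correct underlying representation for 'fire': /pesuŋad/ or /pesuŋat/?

'fire' shows [t] ~ [d] at the end of the stem ([pesuŋat] vs [pesuŋadɛ]).
But 'bird' keeps [t] in both environments ([sopuʃɛt], [sopuʃɛtɛ]), so there is no rule changing /t/ to [d] before the NMLZ suffix.
The alternation reflects word-final obstruent devoicing: voiced obstruents become voiceless word-finally. /d/ is underlying.

/pesuŋad/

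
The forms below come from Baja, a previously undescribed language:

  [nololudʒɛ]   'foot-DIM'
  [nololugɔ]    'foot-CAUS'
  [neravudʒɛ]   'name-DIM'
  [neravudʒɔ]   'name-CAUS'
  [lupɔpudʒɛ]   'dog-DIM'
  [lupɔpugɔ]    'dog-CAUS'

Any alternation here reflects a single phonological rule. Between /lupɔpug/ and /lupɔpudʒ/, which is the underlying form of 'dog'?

The stem for 'dog' ends in [dʒ] in [lupɔpudʒɛ] but [g] in [lupɔpugɔ].
The stem 'name' ([neravudʒɛ], [neravudʒɔ]) shows [dʒ] unchanged in both environments, so [dʒ] cannot be basic with [g] derived before the CAUS suffix.
The alternation reflects palatalization before a front vowel: /g/ becomes palato-alveolar [dʒ] before a front vowel. /g/ is underlying.

/lupɔpug/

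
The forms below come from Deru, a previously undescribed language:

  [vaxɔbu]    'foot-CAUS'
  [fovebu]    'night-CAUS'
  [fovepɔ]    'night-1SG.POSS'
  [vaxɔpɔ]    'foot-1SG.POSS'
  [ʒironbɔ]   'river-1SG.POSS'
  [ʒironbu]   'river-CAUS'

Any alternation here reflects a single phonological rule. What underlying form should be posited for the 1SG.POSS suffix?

The 1SG.POSS morpheme has two allomorphs, [-bɔ] and [-pɔ].
By contrast the CAUS suffix keeps its initial [b] throughout — that segment must be underlying.
The 1SG.POSS suffix is therefore /-pɔ/ underlyingly, with post-nasal voicing: voiceless stops become voiced after a nasal.

/-pɔ/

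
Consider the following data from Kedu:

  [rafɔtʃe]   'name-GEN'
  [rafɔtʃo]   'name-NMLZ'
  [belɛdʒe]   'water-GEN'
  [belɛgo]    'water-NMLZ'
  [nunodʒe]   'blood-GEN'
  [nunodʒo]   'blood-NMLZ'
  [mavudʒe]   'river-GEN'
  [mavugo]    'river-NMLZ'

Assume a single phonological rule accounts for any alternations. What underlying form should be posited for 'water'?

/belɛg/

'water' shows [dʒ] ~ [g] at the end of the stem ([belɛdʒe] vs [belɛgo]).
Compare 'blood', with invariant [dʒ] in [nunodʒe] and [nunodʒo]: an analysis with underlying /dʒ/ and a rule producing [g] before the NMLZ suffix would wrongly predict alternation here too.
So /g/ is underlying, and a rule of palatalization before a front vowel — /g/ becomes palato-alveolar [dʒ] before a front vowel — gives [dʒ].
Hence 'water' is /belɛg/ underlyingly.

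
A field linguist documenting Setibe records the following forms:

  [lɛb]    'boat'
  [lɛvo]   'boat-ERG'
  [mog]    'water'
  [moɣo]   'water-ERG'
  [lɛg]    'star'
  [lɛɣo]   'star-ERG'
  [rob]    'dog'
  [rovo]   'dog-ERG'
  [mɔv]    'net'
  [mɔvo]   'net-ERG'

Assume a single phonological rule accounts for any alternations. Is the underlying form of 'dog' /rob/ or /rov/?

/rob/

'dog' shows [b] ~ [v] at the end of the stem ([rob] vs [rovo]).
If /v/ were underlying and a rule turned it into [b] in isolation, 'net' would also alternate; but it has [v] in both [mɔv] and [mɔvo].
Therefore /b/ is basic and [v] is derived by intervocalic spirantization (voiced stops become fricatives between vowels).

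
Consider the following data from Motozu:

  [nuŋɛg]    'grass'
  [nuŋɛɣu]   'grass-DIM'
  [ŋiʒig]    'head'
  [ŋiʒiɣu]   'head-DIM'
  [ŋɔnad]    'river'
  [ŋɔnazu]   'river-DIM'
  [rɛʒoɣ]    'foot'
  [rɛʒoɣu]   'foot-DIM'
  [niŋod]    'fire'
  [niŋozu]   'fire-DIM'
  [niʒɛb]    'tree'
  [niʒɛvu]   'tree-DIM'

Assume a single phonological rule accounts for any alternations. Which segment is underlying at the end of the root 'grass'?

/g/

The stem for 'grass' ends in [g] in [nuŋɛg] but [ɣ] in [nuŋɛɣu].
Compare 'foot', with invariant [ɣ] in [rɛʒoɣ] and [rɛʒoɣu]: an analysis with underlying /ɣ/ and a rule producing [g] in isolation would wrongly predict alternation here too.
So /g/ is underlying, and a rule of intervocalic spirantization — voiced stops become fricatives between vowels — gives [ɣ].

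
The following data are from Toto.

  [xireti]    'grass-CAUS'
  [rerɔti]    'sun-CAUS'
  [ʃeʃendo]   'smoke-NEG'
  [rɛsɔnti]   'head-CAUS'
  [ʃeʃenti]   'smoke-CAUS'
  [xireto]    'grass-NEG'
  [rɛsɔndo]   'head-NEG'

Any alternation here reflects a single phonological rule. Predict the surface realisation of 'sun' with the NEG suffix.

[rerɔto]

The NEG suffix surfaces as [-do] and [-to], depending on the final segment of the stem.
By contrast the CAUS suffix keeps its initial [t] throughout — that segment must be underlying.
The NEG suffix is therefore /-do/ underlyingly, with post-vocalic devoicing: voiced stops become voiceless after a vowel.
After 'sun', which ends in a vowel, the suffix surfaces as [-to], giving [rerɔto].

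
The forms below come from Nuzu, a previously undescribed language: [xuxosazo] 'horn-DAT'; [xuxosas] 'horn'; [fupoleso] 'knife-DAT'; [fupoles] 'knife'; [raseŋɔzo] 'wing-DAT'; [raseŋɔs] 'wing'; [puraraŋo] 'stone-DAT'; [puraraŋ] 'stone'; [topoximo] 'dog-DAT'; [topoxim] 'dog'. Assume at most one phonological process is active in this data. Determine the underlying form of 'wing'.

/raseŋɔz/

In [raseŋɔzo] and [raseŋɔs] the final segment of 'wing' alternates: [z] ~ [s].
If /s/ were underlying and a rule turned it into [z] before the DAT suffix, 'knife' would also alternate; but it has [s] in both [fupoleso] and [fupoles].
Therefore /z/ is basic and [s] is derived by word-final obstruent devoicing (voiced obstruents become voiceless word-finally).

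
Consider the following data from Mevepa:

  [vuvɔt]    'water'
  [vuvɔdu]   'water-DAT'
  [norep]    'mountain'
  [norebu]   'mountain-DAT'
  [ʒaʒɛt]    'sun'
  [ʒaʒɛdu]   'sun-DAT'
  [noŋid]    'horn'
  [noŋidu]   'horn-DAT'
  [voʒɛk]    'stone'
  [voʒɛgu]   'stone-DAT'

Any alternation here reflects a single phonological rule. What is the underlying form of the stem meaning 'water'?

/vuvɔt/

'water' shows [t] ~ [d] at the end of the stem ([vuvɔt] vs [vuvɔdu]).
Compare 'horn', with invariant [d] in [noŋid] and [noŋidu]: an analysis with underlying /d/ and a rule producing [t] in isolation would wrongly predict alternation here too.
Therefore /t/ is basic and [d] is derived by intervocalic voicing (voiceless stops become voiced between vowels).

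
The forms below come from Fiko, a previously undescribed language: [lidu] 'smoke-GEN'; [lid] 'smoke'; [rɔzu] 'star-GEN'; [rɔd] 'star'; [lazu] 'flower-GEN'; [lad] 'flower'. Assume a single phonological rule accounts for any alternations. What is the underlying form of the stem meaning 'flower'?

/laz/

'flower' shows [z] ~ [d] at the end of the stem ([lazu] vs [lad]).
If /d/ were underlying and a rule turned it into [z] before the GEN suffix, 'smoke' would also alternate; but it has [d] in both [lidu] and [lid].
The alternation reflects word-final hardening: voiced fricatives become stops word-finally. /z/ is underlying.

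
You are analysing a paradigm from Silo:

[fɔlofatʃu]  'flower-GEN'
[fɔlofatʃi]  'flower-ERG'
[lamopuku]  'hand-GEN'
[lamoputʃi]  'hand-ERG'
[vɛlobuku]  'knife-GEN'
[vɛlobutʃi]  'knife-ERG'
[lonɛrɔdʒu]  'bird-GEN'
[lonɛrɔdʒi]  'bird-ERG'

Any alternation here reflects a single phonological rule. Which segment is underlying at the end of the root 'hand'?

/k/

The root 'hand' surfaces as [lamopuku] and [lamoputʃi], with a stem-final [k] ~ [tʃ] alternation.
Compare 'flower', with invariant [tʃ] in [fɔlofatʃu] and [fɔlofatʃi]: an analysis with underlying /tʃ/ and a rule producing [k] before the GEN suffix would wrongly predict alternation here too.
The alternation reflects palatalization before a front vowel: /k/ becomes palato-alveolar [tʃ] before a front vowel. /k/ is underlying.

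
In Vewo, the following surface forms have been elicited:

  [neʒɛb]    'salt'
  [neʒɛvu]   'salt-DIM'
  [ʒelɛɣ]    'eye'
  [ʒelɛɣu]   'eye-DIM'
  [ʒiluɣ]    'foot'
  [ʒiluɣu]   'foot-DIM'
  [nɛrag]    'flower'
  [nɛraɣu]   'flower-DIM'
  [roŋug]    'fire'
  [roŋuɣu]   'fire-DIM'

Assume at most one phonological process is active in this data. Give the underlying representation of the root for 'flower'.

/nɛrag/

In [nɛrag] and [nɛraɣu] the final segment of 'flower' alternates: [g] ~ [ɣ].
Compare 'foot', with invariant [ɣ] in [ʒiluɣ] and [ʒiluɣu]: an analysis with underlying /ɣ/ and a rule producing [g] in isolation would wrongly predict alternation here too.
The alternation reflects intervocalic spirantization: voiced stops become fricatives between vowels. /g/ is underlying.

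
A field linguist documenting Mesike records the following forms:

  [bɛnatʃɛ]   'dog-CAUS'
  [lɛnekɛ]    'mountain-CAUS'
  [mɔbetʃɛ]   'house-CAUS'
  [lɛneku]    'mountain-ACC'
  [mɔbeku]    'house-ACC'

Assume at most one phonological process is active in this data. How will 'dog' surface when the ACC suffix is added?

[bɛnaku]

The stem for 'house' ends in [k] in [mɔbeku] but [tʃ] in [mɔbetʃɛ].
But 'mountain' keeps [k] in both environments ([lɛneku], [lɛnekɛ]), so there is no rule changing /k/ to [tʃ] before the CAUS suffix.
The underlying segment must be /tʃ/; palato-alveolar /tʃ/ becomes [k] when no front vowel follows, yielding [k] there.
From [bɛnatʃɛ] the stem 'dog' is /bɛnatʃ/; when no front vowel follows this yields [bɛnaku].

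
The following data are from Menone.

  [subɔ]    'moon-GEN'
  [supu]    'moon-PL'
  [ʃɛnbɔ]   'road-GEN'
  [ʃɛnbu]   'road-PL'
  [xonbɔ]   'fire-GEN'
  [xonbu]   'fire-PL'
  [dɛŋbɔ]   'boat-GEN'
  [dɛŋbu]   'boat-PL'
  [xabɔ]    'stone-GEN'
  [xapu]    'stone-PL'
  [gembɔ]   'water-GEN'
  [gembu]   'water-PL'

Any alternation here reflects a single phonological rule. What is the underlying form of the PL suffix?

The PL morpheme has two allomorphs, [-bu] and [-pu].
By contrast the GEN suffix keeps its initial [b] throughout — that segment must be underlying.
So the underlying form is /-pu/, and voiceless stops become voiced after a nasal.

/-pu/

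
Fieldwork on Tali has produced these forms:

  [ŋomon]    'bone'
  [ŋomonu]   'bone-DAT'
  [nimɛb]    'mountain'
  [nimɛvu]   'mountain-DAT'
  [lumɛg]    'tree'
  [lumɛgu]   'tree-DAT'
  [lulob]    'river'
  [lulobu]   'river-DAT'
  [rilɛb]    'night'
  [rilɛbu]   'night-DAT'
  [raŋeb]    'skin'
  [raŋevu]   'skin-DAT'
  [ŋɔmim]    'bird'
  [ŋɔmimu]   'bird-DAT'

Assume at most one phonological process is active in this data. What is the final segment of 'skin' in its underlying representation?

/v/

'skin' shows [b] ~ [v] at the end of the stem ([raŋeb] vs [raŋevu]).
But 'river' keeps [b] in both environments ([lulob], [lulobu]), so there is no rule changing /b/ to [v] before the DAT suffix.
So /v/ is underlying, and a rule of word-final hardening — voiced fricatives become stops word-finally — gives [b].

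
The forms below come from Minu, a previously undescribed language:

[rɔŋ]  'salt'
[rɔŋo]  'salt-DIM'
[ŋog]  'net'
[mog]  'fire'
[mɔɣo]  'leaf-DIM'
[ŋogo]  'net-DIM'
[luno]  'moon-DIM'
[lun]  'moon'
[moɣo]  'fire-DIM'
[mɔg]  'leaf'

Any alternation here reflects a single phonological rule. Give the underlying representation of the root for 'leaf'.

In [mɔɣo] and [mɔg] the final segment of 'leaf' alternates: [ɣ] ~ [g].
But 'net' keeps [g] in both environments ([ŋogo], [ŋog]), so there is no rule changing /g/ to [ɣ] before the DIM suffix.
The underlying segment must be /ɣ/; voiced fricatives become stops word-finally, yielding [g] there.
Hence 'leaf' is /mɔɣ/ underlyingly.

/mɔɣ/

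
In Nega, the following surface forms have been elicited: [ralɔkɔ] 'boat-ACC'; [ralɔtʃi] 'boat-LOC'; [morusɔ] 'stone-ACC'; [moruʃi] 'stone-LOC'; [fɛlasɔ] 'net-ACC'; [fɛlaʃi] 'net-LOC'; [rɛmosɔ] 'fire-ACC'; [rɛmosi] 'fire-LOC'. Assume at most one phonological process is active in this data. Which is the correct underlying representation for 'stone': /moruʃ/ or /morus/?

The stem for 'stone' ends in [s] in [morusɔ] but [ʃ] in [moruʃi].
If /s/ were underlying and a rule turned it into [ʃ] before the LOC suffix, 'fire' would also alternate; but it has [s] in both [rɛmosɔ] and [rɛmosi].
Therefore /ʃ/ is basic and [s] is derived by depalatalization (palato-alveolar /tʃ/ and /ʃ/ become [k] and [s] when no front vowel follows).

/moruʃ/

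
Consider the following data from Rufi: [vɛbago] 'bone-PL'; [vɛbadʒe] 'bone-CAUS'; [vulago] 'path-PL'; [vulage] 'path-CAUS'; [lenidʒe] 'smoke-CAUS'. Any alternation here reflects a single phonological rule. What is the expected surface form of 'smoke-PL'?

[lenigo]

In [vɛbago] and [vɛbadʒe] the final segment of 'bone' alternates: [g] ~ [dʒ].
Compare 'path', with invariant [g] in [vulago] and [vulage]: an analysis with underlying /g/ and a rule producing [dʒ] before the CAUS suffix would wrongly predict alternation here too.
So /dʒ/ is underlying, and a rule of depalatalization — palato-alveolar /dʒ/ becomes [g] when no front vowel follows — gives [g].
From [lenidʒe] the stem 'smoke' is /lenidʒ/; when no front vowel follows this yields [lenigo].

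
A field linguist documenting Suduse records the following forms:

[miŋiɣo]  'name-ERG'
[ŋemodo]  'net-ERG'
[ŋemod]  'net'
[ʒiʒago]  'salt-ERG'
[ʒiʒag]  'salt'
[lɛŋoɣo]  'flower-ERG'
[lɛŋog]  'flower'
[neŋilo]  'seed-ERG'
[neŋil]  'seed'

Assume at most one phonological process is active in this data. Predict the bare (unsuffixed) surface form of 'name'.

The stem for 'flower' ends in [ɣ] in [lɛŋoɣo] but [g] in [lɛŋog].
The stem 'salt' ([ʒiʒago], [ʒiʒag]) shows [g] unchanged in both environments, so [g] cannot be basic with [ɣ] derived before the ERG suffix.
The alternation reflects word-final hardening: voiced fricatives become stops word-finally. /ɣ/ is underlying.
From [miŋiɣo] the stem 'name' is /miŋiɣ/; word-finally this yields [miŋig].

[miŋig]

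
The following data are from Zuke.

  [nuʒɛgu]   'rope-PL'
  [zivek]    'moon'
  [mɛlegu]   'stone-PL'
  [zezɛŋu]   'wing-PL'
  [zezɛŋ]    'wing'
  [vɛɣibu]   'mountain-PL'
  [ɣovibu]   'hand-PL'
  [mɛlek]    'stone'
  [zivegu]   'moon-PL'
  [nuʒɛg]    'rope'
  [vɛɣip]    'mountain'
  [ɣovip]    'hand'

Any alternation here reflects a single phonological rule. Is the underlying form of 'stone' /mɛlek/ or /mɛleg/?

The root 'stone' surfaces as [mɛlegu] and [mɛlek], with a stem-final [g] ~ [k] alternation.
The stem 'rope' ([nuʒɛgu], [nuʒɛg]) shows [g] unchanged in both environments, so [g] cannot be basic with [k] derived in isolation.
The underlying segment must be /k/; voiceless stops become voiced between vowels, yielding [g] there.

/mɛlek/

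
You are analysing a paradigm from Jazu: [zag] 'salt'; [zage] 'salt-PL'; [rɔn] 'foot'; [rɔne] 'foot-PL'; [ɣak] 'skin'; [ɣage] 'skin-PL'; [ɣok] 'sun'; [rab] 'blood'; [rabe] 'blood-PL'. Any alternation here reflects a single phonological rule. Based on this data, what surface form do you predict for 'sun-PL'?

'skin' shows [k] ~ [g] at the end of the stem ([ɣak] vs [ɣage]).
The stem 'salt' ([zag], [zage]) shows [g] unchanged in both environments, so [g] cannot be basic with [k] derived in isolation.
The underlying segment must be /k/; voiceless stops become voiced between vowels, yielding [g] there.
From [ɣok] the stem 'sun' is /ɣok/; between vowels this yields [ɣoge].

[ɣoge]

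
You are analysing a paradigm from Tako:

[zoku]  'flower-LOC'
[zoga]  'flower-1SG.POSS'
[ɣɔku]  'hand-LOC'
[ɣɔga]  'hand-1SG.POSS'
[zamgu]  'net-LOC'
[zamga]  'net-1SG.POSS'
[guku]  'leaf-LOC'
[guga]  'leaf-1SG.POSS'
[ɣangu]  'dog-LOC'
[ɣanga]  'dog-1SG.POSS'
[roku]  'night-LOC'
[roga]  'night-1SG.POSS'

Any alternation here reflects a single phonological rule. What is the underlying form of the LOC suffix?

/-ku/

The LOC morpheme has two allomorphs, [-gu] and [-ku].
The 1SG.POSS suffix, which begins with [g], is invariant after every stem; so [g] is not altered by any rule here.
The LOC suffix is therefore /-ku/ underlyingly, with post-nasal voicing: voiceless stops become voiced after a nasal.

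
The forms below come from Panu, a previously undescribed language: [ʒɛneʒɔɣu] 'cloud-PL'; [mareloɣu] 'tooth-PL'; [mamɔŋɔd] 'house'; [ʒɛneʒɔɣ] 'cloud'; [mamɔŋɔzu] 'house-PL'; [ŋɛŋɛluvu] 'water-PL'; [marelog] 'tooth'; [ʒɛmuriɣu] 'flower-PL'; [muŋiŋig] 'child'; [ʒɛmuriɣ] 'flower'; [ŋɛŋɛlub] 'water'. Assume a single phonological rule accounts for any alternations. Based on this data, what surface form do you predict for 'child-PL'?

In [mareloɣu] and [marelog] the final segment of 'tooth' alternates: [ɣ] ~ [g].
The stem 'cloud' ([ʒɛneʒɔɣu], [ʒɛneʒɔɣ]) shows [ɣ] unchanged in both environments, so [ɣ] cannot be basic with [g] derived in isolation.
The underlying segment must be /g/; voiced stops become fricatives between vowels, yielding [ɣ] there.
From [muŋiŋig] the stem 'child' is /muŋiŋig/; between vowels this yields [muŋiŋiɣu].

[muŋiŋiɣu]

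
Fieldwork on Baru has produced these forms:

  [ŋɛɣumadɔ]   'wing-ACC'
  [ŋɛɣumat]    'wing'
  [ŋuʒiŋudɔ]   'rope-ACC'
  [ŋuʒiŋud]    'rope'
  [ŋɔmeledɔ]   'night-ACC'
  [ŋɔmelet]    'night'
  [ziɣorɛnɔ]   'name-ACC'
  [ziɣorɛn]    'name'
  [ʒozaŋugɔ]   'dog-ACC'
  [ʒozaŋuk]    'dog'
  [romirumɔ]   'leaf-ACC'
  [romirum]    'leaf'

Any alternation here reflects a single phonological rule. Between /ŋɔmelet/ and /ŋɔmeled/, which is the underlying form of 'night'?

In [ŋɔmeledɔ] and [ŋɔmelet] the final segment of 'night' alternates: [d] ~ [t].
But 'rope' keeps [d] in both environments ([ŋuʒiŋudɔ], [ŋuʒiŋud]), so there is no rule changing /d/ to [t] in isolation.
Therefore /t/ is basic and [d] is derived by intervocalic voicing (voiceless stops become voiced between vowels).

/ŋɔmelet/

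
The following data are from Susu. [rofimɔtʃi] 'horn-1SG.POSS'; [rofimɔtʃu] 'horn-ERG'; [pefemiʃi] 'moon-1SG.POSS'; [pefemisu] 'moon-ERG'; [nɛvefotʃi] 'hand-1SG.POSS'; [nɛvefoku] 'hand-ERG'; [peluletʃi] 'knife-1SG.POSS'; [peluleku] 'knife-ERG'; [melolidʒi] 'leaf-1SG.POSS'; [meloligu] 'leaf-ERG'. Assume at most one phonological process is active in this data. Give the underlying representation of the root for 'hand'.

/nɛvefok/

The root 'hand' surfaces as [nɛvefotʃi] and [nɛvefoku], with a stem-final [tʃ] ~ [k] alternation.
But 'horn' keeps [tʃ] in both environments ([rofimɔtʃi], [rofimɔtʃu]), so there is no rule changing /tʃ/ to [k] before the ERG suffix.
The alternation reflects palatalization before a front vowel: /k/, /g/ and /s/ become palato-alveolar [tʃ], [dʒ] and [ʃ] before a front vowel. /k/ is underlying.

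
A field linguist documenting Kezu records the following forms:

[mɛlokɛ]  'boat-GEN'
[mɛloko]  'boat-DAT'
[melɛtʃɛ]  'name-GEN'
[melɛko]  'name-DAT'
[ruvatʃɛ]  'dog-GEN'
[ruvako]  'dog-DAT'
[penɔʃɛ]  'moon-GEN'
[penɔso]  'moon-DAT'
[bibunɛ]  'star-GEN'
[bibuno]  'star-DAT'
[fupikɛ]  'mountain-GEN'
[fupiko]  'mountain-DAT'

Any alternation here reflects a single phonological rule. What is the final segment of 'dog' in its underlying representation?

In [ruvatʃɛ] and [ruvako] the final segment of 'dog' alternates: [tʃ] ~ [k].
Compare 'boat', with invariant [k] in [mɛlokɛ] and [mɛloko]: an analysis with underlying /k/ and a rule producing [tʃ] before the GEN suffix would wrongly predict alternation here too.
The alternation reflects depalatalization: palato-alveolar /tʃ/ and /ʃ/ become [k] and [s] when no front vowel follows. /tʃ/ is underlying.

/tʃ/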